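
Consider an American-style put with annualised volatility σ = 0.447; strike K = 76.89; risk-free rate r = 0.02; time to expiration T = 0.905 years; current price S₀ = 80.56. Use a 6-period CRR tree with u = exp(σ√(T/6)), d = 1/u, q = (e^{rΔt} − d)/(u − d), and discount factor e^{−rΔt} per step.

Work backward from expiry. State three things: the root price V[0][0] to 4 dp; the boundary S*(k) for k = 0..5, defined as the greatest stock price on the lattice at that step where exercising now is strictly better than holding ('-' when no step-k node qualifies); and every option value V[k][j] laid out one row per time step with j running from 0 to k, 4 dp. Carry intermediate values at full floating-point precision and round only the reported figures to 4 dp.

Δt=0.15083, u=1.18958, d=0.84063, q=0.46537, disc=e^(-rΔt)=0.99699
k=6 terminal: V=max(K-S,0) → 48.4617 36.6608 19.9614 0.0000 0.0000 0.0000 0.0000
k=5: j=0 S=33.8179 intr=43.0721 cont=42.8405 V=43.0721[EX]; j=1 S=47.8559 intr=29.0341 cont=28.8025 V=29.0341[EX]; j=2 S=67.7212 intr=9.1688 cont=10.6399 V=10.6399[hold]; j=3 S=95.8328 intr=0.0000 cont=0.0000 V=0.0000[hold]; j=4 S=135.6136 intr=0.0000 cont=0.0000 V=0.0000[hold]; j=5 S=191.9078 intr=0.0000 cont=0.0000 V=0.0000[hold]  S*(5)=47.8559
k=4: j=0 S=40.2292 intr=36.6608 cont=36.4292 V=36.6608[EX]; j=1 S=56.9286 intr=19.9614 cont=20.4124 V=20.4124[hold]; j=2 S=80.5600 intr=0.0000 cont=5.6713 V=5.6713[hold]; j=3 S=114.0010 intr=0.0000 cont=0.0000 V=0.0000[hold]; j=4 S=161.3236 intr=0.0000 cont=0.0000 V=0.0000[hold]  S*(4)=40.2292
k=3: j=0 S=47.8559 intr=29.0341 cont=29.0117 V=29.0341[EX]; j=1 S=67.7212 intr=9.1688 cont=13.5116 V=13.5116[hold]; j=2 S=95.8328 intr=0.0000 cont=3.0230 V=3.0230[hold]; j=3 S=135.6136 intr=0.0000 cont=0.0000 V=0.0000[hold]  S*(3)=47.8559
k=2: j=0 S=56.9286 intr=19.9614 cont=21.7448 V=21.7448[hold]; j=1 S=80.5600 intr=0.0000 cont=8.6045 V=8.6045[hold]; j=2 S=114.0010 intr=0.0000 cont=1.6113 V=1.6113[hold]  S*(2)=-
k=1: j=0 S=67.7212 intr=9.1688 cont=15.5827 V=15.5827[hold]; j=1 S=95.8328 intr=0.0000 cont=5.3340 V=5.3340[hold]  S*(1)=-
k=0: j=0 S=80.5600 intr=0.0000 cont=10.7807 V=10.7807[hold]  S*(0)=-

price = 10.7807
boundary = - - - 47.8559 40.2292 47.8559
tree:
10.7807
15.5827 5.3340
21.7448 8.6045 1.6113
29.0341 13.5116 3.0230 0.0000
36.6608 20.4124 5.6713 0.0000 0.0000
43.0721 29.0341 10.6399 0.0000 0.0000 0.0000
48.4617 36.6608 19.9614 0.0000 0.0000 0.0000 0.0000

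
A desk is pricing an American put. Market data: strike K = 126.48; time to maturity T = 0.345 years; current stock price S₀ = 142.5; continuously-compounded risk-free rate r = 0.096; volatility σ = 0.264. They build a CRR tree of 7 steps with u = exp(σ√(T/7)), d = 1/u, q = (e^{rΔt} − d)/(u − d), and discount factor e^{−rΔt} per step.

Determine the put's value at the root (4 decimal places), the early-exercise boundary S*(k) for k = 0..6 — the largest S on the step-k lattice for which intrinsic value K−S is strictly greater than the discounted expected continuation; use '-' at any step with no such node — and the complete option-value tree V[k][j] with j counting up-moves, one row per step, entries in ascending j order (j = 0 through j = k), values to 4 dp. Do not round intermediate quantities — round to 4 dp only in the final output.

params: Δt=0.04929 u=1.06036 d=0.94308 q=0.52579 e^(-rΔt)=0.99528
t_7 payoffs: 31.9347 20.1766 6.9563 0.0000 0.0000 0.0000 0.0000 0.0000
t_6: node(6,0) S=100.2521 payoff=26.2279 vs cont=25.6309 → 26.2279 [stop]  node(6,1) S=112.7199 payoff=13.7601 vs cont=13.1631 → 13.7601 [stop]  node(6,2) S=126.7383 payoff=0.0000 vs cont=3.2832 → 3.2832 [wait]  node(6,3) S=142.5000 payoff=0.0000 vs cont=0.0000 → 0.0000 [wait]  node(6,4) S=160.2219 payoff=0.0000 vs cont=0.0000 → 0.0000 [wait]  node(6,5) S=180.1479 payoff=0.0000 vs cont=0.0000 → 0.0000 [wait]  node(6,6) S=202.5519 payoff=0.0000 vs cont=0.0000 → 0.0000 [wait]  ⇒ S*(6)=112.7199
t_5: node(5,0) S=106.3034 payoff=20.1766 vs cont=19.5796 → 20.1766 [stop]  node(5,1) S=119.5237 payoff=6.9563 vs cont=8.2125 → 8.2125 [wait]  node(5,2) S=134.3882 payoff=0.0000 vs cont=1.5496 → 1.5496 [wait]  node(5,3) S=151.1014 payoff=0.0000 vs cont=0.0000 → 0.0000 [wait]  node(5,4) S=169.8930 payoff=0.0000 vs cont=0.0000 → 0.0000 [wait]  node(5,5) S=191.0217 payoff=0.0000 vs cont=0.0000 → 0.0000 [wait]  ⇒ S*(5)=106.3034
t_4: node(4,0) S=112.7199 payoff=13.7601 vs cont=13.8205 → 13.8205 [wait]  node(4,1) S=126.7383 payoff=0.0000 vs cont=4.6870 → 4.6870 [wait]  node(4,2) S=142.5000 payoff=0.0000 vs cont=0.7314 → 0.7314 [wait]  node(4,3) S=160.2219 payoff=0.0000 vs cont=0.0000 → 0.0000 [wait]  node(4,4) S=180.1479 payoff=0.0000 vs cont=0.0000 → 0.0000 [wait]  ⇒ S*(4)=-
t_3: node(3,0) S=119.5237 payoff=6.9563 vs cont=8.9756 → 8.9756 [wait]  node(3,1) S=134.3882 payoff=0.0000 vs cont=2.5948 → 2.5948 [wait]  node(3,2) S=151.1014 payoff=0.0000 vs cont=0.3452 → 0.3452 [wait]  node(3,3) S=169.8930 payoff=0.0000 vs cont=0.0000 → 0.0000 [wait]  ⇒ S*(3)=-
t_2: node(2,0) S=126.7383 payoff=0.0000 vs cont=5.5942 → 5.5942 [wait]  node(2,1) S=142.5000 payoff=0.0000 vs cont=1.4053 → 1.4053 [wait]  node(2,2) S=160.2219 payoff=0.0000 vs cont=0.1629 → 0.1629 [wait]  ⇒ S*(2)=-
t_1: node(1,0) S=134.3882 payoff=0.0000 vs cont=3.3757 → 3.3757 [wait]  node(1,1) S=151.1014 payoff=0.0000 vs cont=0.7485 → 0.7485 [wait]  ⇒ S*(1)=-
t_0: node(0,0) S=142.5000 payoff=0.0000 vs cont=1.9850 → 1.9850 [wait]  ⇒ S*(0)=-

price = 1.9850
boundary = - - - - - 106.3034 112.7199
tree:
1.9850
3.3757 0.7485
5.5942 1.4053 0.1629
8.9756 2.5948 0.3452 0.0000
13.8205 4.6870 0.7314 0.0000 0.0000
20.1766 8.2125 1.5496 0.0000 0.0000 0.0000
26.2279 13.7601 3.2832 0.0000 0.0000 0.0000 0.0000
31.9347 20.1766 6.9563 0.0000 0.0000 0.0000 0.0000 0.0000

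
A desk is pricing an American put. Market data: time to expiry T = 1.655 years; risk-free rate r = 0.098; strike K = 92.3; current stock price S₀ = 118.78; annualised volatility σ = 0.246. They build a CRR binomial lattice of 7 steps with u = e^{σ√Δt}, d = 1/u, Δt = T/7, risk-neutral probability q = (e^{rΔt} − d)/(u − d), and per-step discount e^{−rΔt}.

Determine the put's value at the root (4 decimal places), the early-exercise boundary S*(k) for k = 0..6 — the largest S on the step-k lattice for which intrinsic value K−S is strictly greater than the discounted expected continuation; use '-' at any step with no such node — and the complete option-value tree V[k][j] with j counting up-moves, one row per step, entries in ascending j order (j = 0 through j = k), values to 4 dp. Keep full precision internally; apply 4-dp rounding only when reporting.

price = 1.6903
boundary = - - - - 73.6124 65.3135 73.6124
tree:
1.6903
3.2172 0.5982
5.9740 1.2523 0.1252
10.7635 2.5761 0.2966 0.0000
18.6876 5.1781 0.7026 0.0000 0.0000
26.9865 10.0771 1.6640 0.0000 0.0000 0.0000
34.3498 18.6876 3.9411 0.0000 0.0000 0.0000 0.0000
40.8830 26.9865 9.3342 0.0000 0.0000 0.0000 0.0000 0.0000

Δt=0.23643  u=1.12706  d=0.88726  q=0.56788  discount=0.97710
step 7 (expiry): payoffs max(K−S,0) = 40.8830 26.9865 9.3342 0.0000 0.0000 0.0000 0.0000 0.0000
step 6: (k=6,j=0): S=57.9502, (K−S)⁺=34.3498, hold=32.2358 ⇒ V=34.3498 exercise | (k=6,j=1): S=73.6124, (K−S)⁺=18.6876, hold=16.5736 ⇒ V=18.6876 exercise | (k=6,j=2): S=93.5077, (K−S)⁺=0.0000, hold=3.9411 ⇒ V=3.9411 continue | (k=6,j=3): S=118.7800, (K−S)⁺=0.0000, hold=0.0000 ⇒ V=0.0000 continue | (k=6,j=4): S=150.8827, (K−S)⁺=0.0000, hold=0.0000 ⇒ V=0.0000 continue | (k=6,j=5): S=191.6618, (K−S)⁺=0.0000, hold=0.0000 ⇒ V=0.0000 continue | (k=6,j=6): S=243.4623, (K−S)⁺=0.0000, hold=0.0000 ⇒ V=0.0000 continue  boundary S*=73.6124
step 5: (k=5,j=0): S=65.3135, (K−S)⁺=26.9865, hold=24.8725 ⇒ V=26.9865 exercise | (k=5,j=1): S=82.9658, (K−S)⁺=9.3342, hold=10.0771 ⇒ V=10.0771 continue | (k=5,j=2): S=105.3890, (K−S)⁺=0.0000, hold=1.6640 ⇒ V=1.6640 continue | (k=5,j=3): S=133.8725, (K−S)⁺=0.0000, hold=0.0000 ⇒ V=0.0000 continue | (k=5,j=4): S=170.0543, (K−S)⁺=0.0000, hold=0.0000 ⇒ V=0.0000 continue | (k=5,j=5): S=216.0149, (K−S)⁺=0.0000, hold=0.0000 ⇒ V=0.0000 continue  boundary S*=65.3135
step 4: (k=4,j=0): S=73.6124, (K−S)⁺=18.6876, hold=16.9858 ⇒ V=18.6876 exercise | (k=4,j=1): S=93.5077, (K−S)⁺=0.0000, hold=5.1781 ⇒ V=5.1781 continue | (k=4,j=2): S=118.7800, (K−S)⁺=0.0000, hold=0.7026 ⇒ V=0.7026 continue | (k=4,j=3): S=150.8827, (K−S)⁺=0.0000, hold=0.0000 ⇒ V=0.0000 continue | (k=4,j=4): S=191.6618, (K−S)⁺=0.0000, hold=0.0000 ⇒ V=0.0000 continue  boundary S*=73.6124
step 3: (k=3,j=0): S=82.9658, (K−S)⁺=9.3342, hold=10.7635 ⇒ V=10.7635 continue | (k=3,j=1): S=105.3890, (K−S)⁺=0.0000, hold=2.5761 ⇒ V=2.5761 continue | (k=3,j=2): S=133.8725, (K−S)⁺=0.0000, hold=0.2966 ⇒ V=0.2966 continue | (k=3,j=3): S=170.0543, (K−S)⁺=0.0000, hold=0.0000 ⇒ V=0.0000 continue  boundary S*=-
step 2: (k=2,j=0): S=93.5077, (K−S)⁺=0.0000, hold=5.9740 ⇒ V=5.9740 continue | (k=2,j=1): S=118.7800, (K−S)⁺=0.0000, hold=1.2523 ⇒ V=1.2523 continue | (k=2,j=2): S=150.8827, (K−S)⁺=0.0000, hold=0.1252 ⇒ V=0.1252 continue  boundary S*=-
step 1: (k=1,j=0): S=105.3890, (K−S)⁺=0.0000, hold=3.2172 ⇒ V=3.2172 continue | (k=1,j=1): S=133.8725, (K−S)⁺=0.0000, hold=0.5982 ⇒ V=0.5982 continue  boundary S*=-
step 0: (k=0,j=0): S=118.7800, (K−S)⁺=0.0000, hold=1.6903 ⇒ V=1.6903 continue  boundary S*=-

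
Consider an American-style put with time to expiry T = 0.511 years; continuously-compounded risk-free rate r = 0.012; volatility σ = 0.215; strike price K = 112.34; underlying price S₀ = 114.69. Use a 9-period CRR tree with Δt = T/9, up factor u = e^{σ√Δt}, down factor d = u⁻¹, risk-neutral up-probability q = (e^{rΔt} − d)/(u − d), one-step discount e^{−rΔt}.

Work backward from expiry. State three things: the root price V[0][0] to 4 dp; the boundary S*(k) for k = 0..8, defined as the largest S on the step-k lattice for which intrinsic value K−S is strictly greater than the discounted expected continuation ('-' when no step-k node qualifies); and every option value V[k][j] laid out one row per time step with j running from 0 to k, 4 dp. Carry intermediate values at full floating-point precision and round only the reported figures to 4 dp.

price = 5.7091
boundary = - - - - - 88.7729 93.4392 98.3509 103.5207
tree:
5.7091
8.0617 3.3058
11.0771 4.9822 1.5922
14.7585 7.3193 2.5937 0.5679
18.9994 10.4323 4.1388 1.0137 0.1118
23.5671 14.3440 6.4375 1.7884 0.2211 0.0000
28.0005 18.9008 9.6934 3.1093 0.4371 0.0000 0.0000
32.2124 23.5671 13.9891 5.3040 0.8642 0.0000 0.0000 0.0000
36.2140 28.0005 18.9008 8.8193 1.7085 0.0000 0.0000 0.0000 0.0000
40.0158 32.2124 23.5671 13.9891 3.3776 0.0000 0.0000 0.0000 0.0000 0.0000

Δt=0.05678  u=1.05257  d=0.95006  q=0.49384  discount=0.99932
step 9 (expiry): payoffs max(K−S,0) = 40.0158 32.2124 23.5671 13.9891 3.3776 0.0000 0.0000 0.0000 0.0000 0.0000
step 8: (k=8,j=0): S=76.1260, (K−S)⁺=36.2140, hold=36.1375 ⇒ V=36.2140 exercise | (k=8,j=1): S=84.3395, (K−S)⁺=28.0005, hold=27.9240 ⇒ V=28.0005 exercise | (k=8,j=2): S=93.4392, (K−S)⁺=18.9008, hold=18.8243 ⇒ V=18.9008 exercise | (k=8,j=3): S=103.5207, (K−S)⁺=8.8193, hold=8.7427 ⇒ V=8.8193 exercise | (k=8,j=4): S=114.6900, (K−S)⁺=0.0000, hold=1.7085 ⇒ V=1.7085 continue | (k=8,j=5): S=127.0643, (K−S)⁺=0.0000, hold=0.0000 ⇒ V=0.0000 continue | (k=8,j=6): S=140.7738, (K−S)⁺=0.0000, hold=0.0000 ⇒ V=0.0000 continue | (k=8,j=7): S=155.9624, (K−S)⁺=0.0000, hold=0.0000 ⇒ V=0.0000 continue | (k=8,j=8): S=172.7898, (K−S)⁺=0.0000, hold=0.0000 ⇒ V=0.0000 continue  boundary S*=103.5207
step 7: (k=7,j=0): S=80.1276, (K−S)⁺=32.2124, hold=32.1359 ⇒ V=32.2124 exercise | (k=7,j=1): S=88.7729, (K−S)⁺=23.5671, hold=23.4906 ⇒ V=23.5671 exercise | (k=7,j=2): S=98.3509, (K−S)⁺=13.9891, hold=13.9126 ⇒ V=13.9891 exercise | (k=7,j=3): S=108.9624, (K−S)⁺=3.3776, hold=5.3040 ⇒ V=5.3040 continue | (k=7,j=4): S=120.7187, (K−S)⁺=0.0000, hold=0.8642 ⇒ V=0.8642 continue | (k=7,j=5): S=133.7435, (K−S)⁺=0.0000, hold=0.0000 ⇒ V=0.0000 continue | (k=7,j=6): S=148.1736, (K−S)⁺=0.0000, hold=0.0000 ⇒ V=0.0000 continue | (k=7,j=7): S=164.1607, (K−S)⁺=0.0000, hold=0.0000 ⇒ V=0.0000 continue  boundary S*=98.3509
step 6: (k=6,j=0): S=84.3395, (K−S)⁺=28.0005, hold=27.9240 ⇒ V=28.0005 exercise | (k=6,j=1): S=93.4392, (K−S)⁺=18.9008, hold=18.8243 ⇒ V=18.9008 exercise | (k=6,j=2): S=103.5207, (K−S)⁺=8.8193, hold=9.6934 ⇒ V=9.6934 continue | (k=6,j=3): S=114.6900, (K−S)⁺=0.0000, hold=3.1093 ⇒ V=3.1093 continue | (k=6,j=4): S=127.0643, (K−S)⁺=0.0000, hold=0.4371 ⇒ V=0.4371 continue | (k=6,j=5): S=140.7738, (K−S)⁺=0.0000, hold=0.0000 ⇒ V=0.0000 continue | (k=6,j=6): S=155.9624, (K−S)⁺=0.0000, hold=0.0000 ⇒ V=0.0000 continue  boundary S*=93.4392
step 5: (k=5,j=0): S=88.7729, (K−S)⁺=23.5671, hold=23.4906 ⇒ V=23.5671 exercise | (k=5,j=1): S=98.3509, (K−S)⁺=13.9891, hold=14.3440 ⇒ V=14.3440 continue | (k=5,j=2): S=108.9624, (K−S)⁺=3.3776, hold=6.4375 ⇒ V=6.4375 continue | (k=5,j=3): S=120.7187, (K−S)⁺=0.0000, hold=1.7884 ⇒ V=1.7884 continue | (k=5,j=4): S=133.7435, (K−S)⁺=0.0000, hold=0.2211 ⇒ V=0.2211 continue | (k=5,j=5): S=148.1736, (K−S)⁺=0.0000, hold=0.0000 ⇒ V=0.0000 continue  boundary S*=88.7729
step 4: (k=4,j=0): S=93.4392, (K−S)⁺=18.9008, hold=18.9994 ⇒ V=18.9994 continue | (k=4,j=1): S=103.5207, (K−S)⁺=8.8193, hold=10.4323 ⇒ V=10.4323 continue | (k=4,j=2): S=114.6900, (K−S)⁺=0.0000, hold=4.1388 ⇒ V=4.1388 continue | (k=4,j=3): S=127.0643, (K−S)⁺=0.0000, hold=1.0137 ⇒ V=1.0137 continue | (k=4,j=4): S=140.7738, (K−S)⁺=0.0000, hold=0.1118 ⇒ V=0.1118 continue  boundary S*=-
step 3: (k=3,j=0): S=98.3509, (K−S)⁺=13.9891, hold=14.7585 ⇒ V=14.7585 continue | (k=3,j=1): S=108.9624, (K−S)⁺=3.3776, hold=7.3193 ⇒ V=7.3193 continue | (k=3,j=2): S=120.7187, (K−S)⁺=0.0000, hold=2.5937 ⇒ V=2.5937 continue | (k=3,j=3): S=133.7435, (K−S)⁺=0.0000, hold=0.5679 ⇒ V=0.5679 continue  boundary S*=-
step 2: (k=2,j=0): S=103.5207, (K−S)⁺=8.8193, hold=11.0771 ⇒ V=11.0771 continue | (k=2,j=1): S=114.6900, (K−S)⁺=0.0000, hold=4.9822 ⇒ V=4.9822 continue | (k=2,j=2): S=127.0643, (K−S)⁺=0.0000, hold=1.5922 ⇒ V=1.5922 continue  boundary S*=-
step 1: (k=1,j=0): S=108.9624, (K−S)⁺=3.3776, hold=8.0617 ⇒ V=8.0617 continue | (k=1,j=1): S=120.7187, (K−S)⁺=0.0000, hold=3.3058 ⇒ V=3.3058 continue  boundary S*=-
step 0: (k=0,j=0): S=114.6900, (K−S)⁺=0.0000, hold=5.7091 ⇒ V=5.7091 continue  boundary S*=-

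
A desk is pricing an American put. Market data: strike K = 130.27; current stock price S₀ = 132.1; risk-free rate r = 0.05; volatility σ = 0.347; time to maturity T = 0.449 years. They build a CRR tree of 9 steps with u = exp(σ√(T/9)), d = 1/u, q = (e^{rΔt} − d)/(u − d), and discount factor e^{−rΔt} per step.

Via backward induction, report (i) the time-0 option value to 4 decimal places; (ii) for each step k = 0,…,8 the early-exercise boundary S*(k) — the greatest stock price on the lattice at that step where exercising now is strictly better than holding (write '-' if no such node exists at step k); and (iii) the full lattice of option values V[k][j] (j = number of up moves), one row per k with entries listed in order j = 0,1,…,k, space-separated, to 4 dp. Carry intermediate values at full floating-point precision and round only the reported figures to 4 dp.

price = 10.3571
boundary = - - - - 96.8863 89.6607 96.8863 104.6942 113.1312
tree:
10.3571
14.5251 6.1863
19.8016 9.2521 3.1113
26.1567 13.4624 5.0328 1.1801
33.3837 18.9660 7.9541 2.0984 0.2558
40.6093 25.7233 12.2150 3.6770 0.5095 0.0000
47.2960 33.3837 18.0914 6.3227 1.0149 0.0000 0.0000
53.4840 40.6093 25.5758 10.5993 2.0216 0.0000 0.0000 0.0000
59.2106 47.2960 33.3837 17.1388 4.0270 0.0000 0.0000 0.0000 0.0000
64.5100 53.4840 40.6093 25.5758 8.0217 0.0000 0.0000 0.0000 0.0000 0.0000

params: Δt=0.04989 u=1.08059 d=0.92542 q=0.49673 e^(-rΔt)=0.99751
t_9 payoffs: 64.5100 53.4840 40.6093 25.5758 8.0217 0.0000 0.0000 0.0000 0.0000 0.0000
t_8: node(8,0) S=71.0594 payoff=59.2106 vs cont=58.8860 → 59.2106 [stop]  node(8,1) S=82.9740 payoff=47.2960 vs cont=46.9714 → 47.2960 [stop]  node(8,2) S=96.8863 payoff=33.3837 vs cont=33.0592 → 33.3837 [stop]  node(8,3) S=113.1312 payoff=17.1388 vs cont=16.8142 → 17.1388 [stop]  node(8,4) S=132.1000 payoff=0.0000 vs cont=4.0270 → 4.0270 [wait]  node(8,5) S=154.2493 payoff=0.0000 vs cont=0.0000 → 0.0000 [wait]  node(8,6) S=180.1123 payoff=0.0000 vs cont=0.0000 → 0.0000 [wait]  node(8,7) S=210.3118 payoff=0.0000 vs cont=0.0000 → 0.0000 [wait]  node(8,8) S=245.5748 payoff=0.0000 vs cont=0.0000 → 0.0000 [wait]  ⇒ S*(8)=113.1312
t_7: node(7,0) S=76.7860 payoff=53.4840 vs cont=53.1595 → 53.4840 [stop]  node(7,1) S=89.6607 payoff=40.6093 vs cont=40.2847 → 40.6093 [stop]  node(7,2) S=104.6942 payoff=25.5758 vs cont=25.2513 → 25.5758 [stop]  node(7,3) S=122.2483 payoff=8.0217 vs cont=10.5993 → 10.5993 [wait]  node(7,4) S=142.7457 payoff=0.0000 vs cont=2.0216 → 2.0216 [wait]  node(7,5) S=166.6799 payoff=0.0000 vs cont=0.0000 → 0.0000 [wait]  node(7,6) S=194.6272 payoff=0.0000 vs cont=0.0000 → 0.0000 [wait]  node(7,7) S=227.2604 payoff=0.0000 vs cont=0.0000 → 0.0000 [wait]  ⇒ S*(7)=104.6942
t_6: node(6,0) S=82.9740 payoff=47.2960 vs cont=46.9714 → 47.2960 [stop]  node(6,1) S=96.8863 payoff=33.3837 vs cont=33.0592 → 33.3837 [stop]  node(6,2) S=113.1312 payoff=17.1388 vs cont=18.0914 → 18.0914 [wait]  node(6,3) S=132.1000 payoff=0.0000 vs cont=6.3227 → 6.3227 [wait]  node(6,4) S=154.2493 payoff=0.0000 vs cont=1.0149 → 1.0149 [wait]  node(6,5) S=180.1123 payoff=0.0000 vs cont=0.0000 → 0.0000 [wait]  node(6,6) S=210.3118 payoff=0.0000 vs cont=0.0000 → 0.0000 [wait]  ⇒ S*(6)=96.8863
t_5: node(5,0) S=89.6607 payoff=40.6093 vs cont=40.2847 → 40.6093 [stop]  node(5,1) S=104.6942 payoff=25.5758 vs cont=25.7233 → 25.7233 [wait]  node(5,2) S=122.2483 payoff=8.0217 vs cont=12.2150 → 12.2150 [wait]  node(5,3) S=142.7457 payoff=0.0000 vs cont=3.6770 → 3.6770 [wait]  node(5,4) S=166.6799 payoff=0.0000 vs cont=0.5095 → 0.5095 [wait]  node(5,5) S=194.6272 payoff=0.0000 vs cont=0.0000 → 0.0000 [wait]  ⇒ S*(5)=89.6607
t_4: node(4,0) S=96.8863 payoff=33.3837 vs cont=33.1322 → 33.3837 [stop]  node(4,1) S=113.1312 payoff=17.1388 vs cont=18.9660 → 18.9660 [wait]  node(4,2) S=132.1000 payoff=0.0000 vs cont=7.9541 → 7.9541 [wait]  node(4,3) S=154.2493 payoff=0.0000 vs cont=2.0984 → 2.0984 [wait]  node(4,4) S=180.1123 payoff=0.0000 vs cont=0.2558 → 0.2558 [wait]  ⇒ S*(4)=96.8863
t_3: node(3,0) S=104.6942 payoff=25.5758 vs cont=26.1567 → 26.1567 [wait]  node(3,1) S=122.2483 payoff=8.0217 vs cont=13.4624 → 13.4624 [wait]  node(3,2) S=142.7457 payoff=0.0000 vs cont=5.0328 → 5.0328 [wait]  node(3,3) S=166.6799 payoff=0.0000 vs cont=1.1801 → 1.1801 [wait]  ⇒ S*(3)=-
t_2: node(2,0) S=113.1312 payoff=17.1388 vs cont=19.8016 → 19.8016 [wait]  node(2,1) S=132.1000 payoff=0.0000 vs cont=9.2521 → 9.2521 [wait]  node(2,2) S=154.2493 payoff=0.0000 vs cont=3.1113 → 3.1113 [wait]  ⇒ S*(2)=-
t_1: node(1,0) S=122.2483 payoff=8.0217 vs cont=14.5251 → 14.5251 [wait]  node(1,1) S=142.7457 payoff=0.0000 vs cont=6.1863 → 6.1863 [wait]  ⇒ S*(1)=-
t_0: node(0,0) S=132.1000 payoff=0.0000 vs cont=10.3571 → 10.3571 [wait]  ⇒ S*(0)=-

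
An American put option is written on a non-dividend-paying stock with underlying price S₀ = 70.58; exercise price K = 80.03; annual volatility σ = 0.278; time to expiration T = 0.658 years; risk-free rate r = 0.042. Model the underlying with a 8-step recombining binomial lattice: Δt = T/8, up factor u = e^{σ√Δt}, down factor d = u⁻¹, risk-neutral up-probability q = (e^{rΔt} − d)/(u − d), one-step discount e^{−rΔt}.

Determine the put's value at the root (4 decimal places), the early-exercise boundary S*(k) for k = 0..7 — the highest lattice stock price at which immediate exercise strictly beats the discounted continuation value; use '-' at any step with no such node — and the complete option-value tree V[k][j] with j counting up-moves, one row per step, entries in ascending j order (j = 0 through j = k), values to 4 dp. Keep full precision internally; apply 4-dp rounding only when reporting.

price = 11.4407
boundary = - - 60.1770 55.5655 60.1770 65.1713 60.1770 65.1713
tree:
11.4407
15.3251 7.6625
19.8530 10.9346 4.4661
24.4645 15.0450 6.9283 2.0519
28.7227 19.8530 10.3745 3.5542 0.5744
32.6545 24.4645 14.8587 5.9931 1.1568 0.0000
36.2850 28.7227 19.8530 9.7239 2.3298 0.0000 0.0000
39.6373 32.6545 24.4645 14.8587 4.6922 0.0000 0.0000 0.0000
42.7327 36.2850 28.7227 19.8530 9.4500 0.0000 0.0000 0.0000 0.0000

Δt=0.08225  u=1.08299  d=0.92337  q=0.50176  discount=0.99655
step 8 (expiry): payoffs max(K−S,0) = 42.7327 36.2850 28.7227 19.8530 9.4500 0.0000 0.0000 0.0000 0.0000
step 7: (k=7,j=0): S=40.3927, (K−S)⁺=39.6373, hold=39.3613 ⇒ V=39.6373 exercise | (k=7,j=1): S=47.3755, (K−S)⁺=32.6545, hold=32.3785 ⇒ V=32.6545 exercise | (k=7,j=2): S=55.5655, (K−S)⁺=24.4645, hold=24.1886 ⇒ V=24.4645 exercise | (k=7,j=3): S=65.1713, (K−S)⁺=14.8587, hold=14.5828 ⇒ V=14.8587 exercise | (k=7,j=4): S=76.4376, (K−S)⁺=3.5924, hold=4.6922 ⇒ V=4.6922 continue | (k=7,j=5): S=89.6517, (K−S)⁺=0.0000, hold=0.0000 ⇒ V=0.0000 continue | (k=7,j=6): S=105.1501, (K−S)⁺=0.0000, hold=0.0000 ⇒ V=0.0000 continue | (k=7,j=7): S=123.3277, (K−S)⁺=0.0000, hold=0.0000 ⇒ V=0.0000 continue  boundary S*=65.1713
step 6: (k=6,j=0): S=43.7450, (K−S)⁺=36.2850, hold=36.0090 ⇒ V=36.2850 exercise | (k=6,j=1): S=51.3073, (K−S)⁺=28.7227, hold=28.4467 ⇒ V=28.7227 exercise | (k=6,j=2): S=60.1770, (K−S)⁺=19.8530, hold=19.5770 ⇒ V=19.8530 exercise | (k=6,j=3): S=70.5800, (K−S)⁺=9.4500, hold=9.7239 ⇒ V=9.7239 continue | (k=6,j=4): S=82.7814, (K−S)⁺=0.0000, hold=2.3298 ⇒ V=2.3298 continue | (k=6,j=5): S=97.0921, (K−S)⁺=0.0000, hold=0.0000 ⇒ V=0.0000 continue | (k=6,j=6): S=113.8768, (K−S)⁺=0.0000, hold=0.0000 ⇒ V=0.0000 continue  boundary S*=60.1770
step 5: (k=5,j=0): S=47.3755, (K−S)⁺=32.6545, hold=32.3785 ⇒ V=32.6545 exercise | (k=5,j=1): S=55.5655, (K−S)⁺=24.4645, hold=24.1886 ⇒ V=24.4645 exercise | (k=5,j=2): S=65.1713, (K−S)⁺=14.8587, hold=14.7197 ⇒ V=14.8587 exercise | (k=5,j=3): S=76.4376, (K−S)⁺=3.5924, hold=5.9931 ⇒ V=5.9931 continue | (k=5,j=4): S=89.6517, (K−S)⁺=0.0000, hold=1.1568 ⇒ V=1.1568 continue | (k=5,j=5): S=105.1501, (K−S)⁺=0.0000, hold=0.0000 ⇒ V=0.0000 continue  boundary S*=65.1713
step 4: (k=4,j=0): S=51.3073, (K−S)⁺=28.7227, hold=28.4467 ⇒ V=28.7227 exercise | (k=4,j=1): S=60.1770, (K−S)⁺=19.8530, hold=19.5770 ⇒ V=19.8530 exercise | (k=4,j=2): S=70.5800, (K−S)⁺=9.4500, hold=10.3745 ⇒ V=10.3745 continue | (k=4,j=3): S=82.7814, (K−S)⁺=0.0000, hold=3.5542 ⇒ V=3.5542 continue | (k=4,j=4): S=97.0921, (K−S)⁺=0.0000, hold=0.5744 ⇒ V=0.5744 continue  boundary S*=60.1770
step 3: (k=3,j=0): S=55.5655, (K−S)⁺=24.4645, hold=24.1886 ⇒ V=24.4645 exercise | (k=3,j=1): S=65.1713, (K−S)⁺=14.8587, hold=15.0450 ⇒ V=15.0450 continue | (k=3,j=2): S=76.4376, (K−S)⁺=3.5924, hold=6.9283 ⇒ V=6.9283 continue | (k=3,j=3): S=89.6517, (K−S)⁺=0.0000, hold=2.0519 ⇒ V=2.0519 continue  boundary S*=55.5655
step 2: (k=2,j=0): S=60.1770, (K−S)⁺=19.8530, hold=19.6702 ⇒ V=19.8530 exercise | (k=2,j=1): S=70.5800, (K−S)⁺=9.4500, hold=10.9346 ⇒ V=10.9346 continue | (k=2,j=2): S=82.7814, (K−S)⁺=0.0000, hold=4.4661 ⇒ V=4.4661 continue  boundary S*=60.1770
step 1: (k=1,j=0): S=65.1713, (K−S)⁺=14.8587, hold=15.3251 ⇒ V=15.3251 continue | (k=1,j=1): S=76.4376, (K−S)⁺=3.5924, hold=7.6625 ⇒ V=7.6625 continue  boundary S*=-
step 0: (k=0,j=0): S=70.5800, (K−S)⁺=9.4500, hold=11.4407 ⇒ V=11.4407 continue  boundary S*=-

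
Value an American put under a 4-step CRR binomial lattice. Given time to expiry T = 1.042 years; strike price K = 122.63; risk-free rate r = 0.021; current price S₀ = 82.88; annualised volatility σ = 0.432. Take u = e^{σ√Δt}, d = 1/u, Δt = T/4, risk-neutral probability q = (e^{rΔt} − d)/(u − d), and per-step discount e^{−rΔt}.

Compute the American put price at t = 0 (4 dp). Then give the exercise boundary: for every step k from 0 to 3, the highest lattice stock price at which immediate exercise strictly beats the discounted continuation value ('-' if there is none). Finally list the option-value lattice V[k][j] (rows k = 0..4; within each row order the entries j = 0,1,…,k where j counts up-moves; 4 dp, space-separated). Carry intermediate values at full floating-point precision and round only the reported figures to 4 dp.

price = 42.5274
boundary = - 66.4802 53.3255 66.4802
tree:
42.5274
56.1498 26.8801
69.3045 40.0566 11.5740
79.8562 56.1498 21.4491 0.0000
88.3200 69.3045 39.7500 0.0000 0.0000

Δt=0.26050, u=1.24669, d=0.80213, q=0.45744, disc=e^(-rΔt)=0.99454
k=4 terminal: V=max(K-S,0) → 88.3200 69.3045 39.7500 0.0000 0.0000
k=3: j=0 S=42.7738 intr=79.8562 cont=79.1872 V=79.8562[EX]; j=1 S=66.4802 intr=56.1498 cont=55.4808 V=56.1498[EX]; j=2 S=103.3254 intr=19.3046 cont=21.4491 V=21.4491[hold]; j=3 S=160.5912 intr=0.0000 cont=0.0000 V=0.0000[hold]  S*(3)=66.4802
k=2: j=0 S=53.3255 intr=69.3045 cont=68.6355 V=69.3045[EX]; j=1 S=82.8800 intr=39.7500 cont=40.0566 V=40.0566[hold]; j=2 S=128.8144 intr=0.0000 cont=11.5740 V=11.5740[hold]  S*(2)=53.3255
k=1: j=0 S=66.4802 intr=56.1498 cont=55.6203 V=56.1498[EX]; j=1 S=103.3254 intr=19.3046 cont=26.8801 V=26.8801[hold]  S*(1)=66.4802
k=0: j=0 S=82.8800 intr=39.7500 cont=42.5274 V=42.5274[hold]  S*(0)=-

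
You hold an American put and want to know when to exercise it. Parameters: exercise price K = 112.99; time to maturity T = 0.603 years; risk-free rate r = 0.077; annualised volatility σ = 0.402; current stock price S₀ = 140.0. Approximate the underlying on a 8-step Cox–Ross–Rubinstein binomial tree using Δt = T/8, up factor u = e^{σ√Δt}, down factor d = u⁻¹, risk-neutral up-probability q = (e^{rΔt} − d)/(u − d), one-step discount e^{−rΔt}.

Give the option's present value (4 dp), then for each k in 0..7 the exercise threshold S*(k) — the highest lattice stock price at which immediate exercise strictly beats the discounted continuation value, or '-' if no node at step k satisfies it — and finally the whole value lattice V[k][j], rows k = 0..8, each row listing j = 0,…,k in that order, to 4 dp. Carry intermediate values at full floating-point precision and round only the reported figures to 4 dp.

Δt=0.07537, u=1.11669, d=0.89551, q=0.49875, disc=e^(-rΔt)=0.99421
k=8 terminal: V=max(K-S,0) → 55.0907 40.7900 22.9572 0.7198 0.0000 0.0000 0.0000 0.0000 0.0000
k=7: j=0 S=64.6555 intr=48.3345 cont=47.6807 V=48.3345[EX]; j=1 S=80.6248 intr=32.3652 cont=31.7113 V=32.3652[EX]; j=2 S=100.5385 intr=12.4515 cont=11.7976 V=12.4515[EX]; j=3 S=125.3707 intr=0.0000 cont=0.3587 V=0.3587[hold]; j=4 S=156.3363 intr=0.0000 cont=0.0000 V=0.0000[hold]; j=5 S=194.9501 intr=0.0000 cont=0.0000 V=0.0000[hold]; j=6 S=243.1013 intr=0.0000 cont=0.0000 V=0.0000[hold]; j=7 S=303.1453 intr=0.0000 cont=0.0000 V=0.0000[hold]  S*(7)=100.5385
k=6: j=0 S=72.2000 intr=40.7900 cont=40.1361 V=40.7900[EX]; j=1 S=90.0328 intr=22.9572 cont=22.3033 V=22.9572[EX]; j=2 S=112.2702 intr=0.7198 cont=6.3830 V=6.3830[hold]; j=3 S=140.0000 intr=0.0000 cont=0.1788 V=0.1788[hold]; j=4 S=174.5789 intr=0.0000 cont=0.0000 V=0.0000[hold]; j=5 S=217.6985 intr=0.0000 cont=0.0000 V=0.0000[hold]; j=6 S=271.4682 intr=0.0000 cont=0.0000 V=0.0000[hold]  S*(6)=90.0328
k=5: j=0 S=80.6248 intr=32.3652 cont=31.7113 V=32.3652[EX]; j=1 S=100.5385 intr=12.4515 cont=14.6058 V=14.6058[hold]; j=2 S=125.3707 intr=0.0000 cont=3.2696 V=3.2696[hold]; j=3 S=156.3363 intr=0.0000 cont=0.0891 V=0.0891[hold]; j=4 S=194.9501 intr=0.0000 cont=0.0000 V=0.0000[hold]; j=5 S=243.1013 intr=0.0000 cont=0.0000 V=0.0000[hold]  S*(5)=80.6248
k=4: j=0 S=90.0328 intr=22.9572 cont=23.3716 V=23.3716[hold]; j=1 S=112.2702 intr=0.7198 cont=8.9000 V=8.9000[hold]; j=2 S=140.0000 intr=0.0000 cont=1.6736 V=1.6736[hold]; j=3 S=174.5789 intr=0.0000 cont=0.0444 V=0.0444[hold]; j=4 S=217.6985 intr=0.0000 cont=0.0000 V=0.0000[hold]  S*(4)=-
k=3: j=0 S=100.5385 intr=12.4515 cont=16.0604 V=16.0604[hold]; j=1 S=125.3707 intr=0.0000 cont=5.2652 V=5.2652[hold]; j=2 S=156.3363 intr=0.0000 cont=0.8560 V=0.8560[hold]; j=3 S=194.9501 intr=0.0000 cont=0.0221 V=0.0221[hold]  S*(3)=-
k=2: j=0 S=112.2702 intr=0.7198 cont=10.6144 V=10.6144[hold]; j=1 S=140.0000 intr=0.0000 cont=3.0484 V=3.0484[hold]; j=2 S=174.5789 intr=0.0000 cont=0.4376 V=0.4376[hold]  S*(2)=-
k=1: j=0 S=125.3707 intr=0.0000 cont=6.8013 V=6.8013[hold]; j=1 S=156.3363 intr=0.0000 cont=1.7361 V=1.7361[hold]  S*(1)=-
k=0: j=0 S=140.0000 intr=0.0000 cont=4.2503 V=4.2503[hold]  S*(0)=-

price = 4.2503
boundary = - - - - - 80.6248 90.0328 100.5385
tree:
4.2503
6.8013 1.7361
10.6144 3.0484 0.4376
16.0604 5.2652 0.8560 0.0221
23.3716 8.9000 1.6736 0.0444 0.0000
32.3652 14.6058 3.2696 0.0891 0.0000 0.0000
40.7900 22.9572 6.3830 0.1788 0.0000 0.0000 0.0000
48.3345 32.3652 12.4515 0.3587 0.0000 0.0000 0.0000 0.0000
55.0907 40.7900 22.9572 0.7198 0.0000 0.0000 0.0000 0.0000 0.0000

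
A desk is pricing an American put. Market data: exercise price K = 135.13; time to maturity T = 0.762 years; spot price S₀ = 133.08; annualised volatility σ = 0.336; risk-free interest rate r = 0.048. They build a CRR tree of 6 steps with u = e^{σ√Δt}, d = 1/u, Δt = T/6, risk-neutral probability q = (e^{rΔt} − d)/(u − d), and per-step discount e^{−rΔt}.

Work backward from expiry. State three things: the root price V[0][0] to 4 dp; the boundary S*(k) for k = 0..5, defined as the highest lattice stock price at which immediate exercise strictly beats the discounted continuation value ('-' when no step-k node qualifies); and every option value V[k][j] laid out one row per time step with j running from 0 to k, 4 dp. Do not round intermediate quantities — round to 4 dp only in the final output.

Δt=0.12700  u=1.12720  d=0.88715  q=0.49557  discount=0.99392
step 6 (expiry): payoffs max(K−S,0) = 70.2521 52.6968 30.3912 2.0500 0.0000 0.0000 0.0000
step 5: (k=5,j=0): S=73.1307, (K−S)⁺=61.9993, hold=61.1781 ⇒ V=61.9993 exercise | (k=5,j=1): S=92.9191, (K−S)⁺=42.2109, hold=41.3897 ⇒ V=42.2109 exercise | (k=5,j=2): S=118.0620, (K−S)⁺=17.0680, hold=16.2468 ⇒ V=17.0680 exercise | (k=5,j=3): S=150.0084, (K−S)⁺=0.0000, hold=1.0278 ⇒ V=1.0278 continue | (k=5,j=4): S=190.5991, (K−S)⁺=0.0000, hold=0.0000 ⇒ V=0.0000 continue | (k=5,j=5): S=242.1732, (K−S)⁺=0.0000, hold=0.0000 ⇒ V=0.0000 continue  boundary S*=118.0620
step 4: (k=4,j=0): S=82.4332, (K−S)⁺=52.6968, hold=51.8755 ⇒ V=52.6968 exercise | (k=4,j=1): S=104.7388, (K−S)⁺=30.3912, hold=29.5700 ⇒ V=30.3912 exercise | (k=4,j=2): S=133.0800, (K−S)⁺=2.0500, hold=9.0635 ⇒ V=9.0635 continue | (k=4,j=3): S=169.0901, (K−S)⁺=0.0000, hold=0.5153 ⇒ V=0.5153 continue | (k=4,j=4): S=214.8441, (K−S)⁺=0.0000, hold=0.0000 ⇒ V=0.0000 continue  boundary S*=104.7388
step 3: (k=3,j=0): S=92.9191, (K−S)⁺=42.2109, hold=41.3897 ⇒ V=42.2109 exercise | (k=3,j=1): S=118.0620, (K−S)⁺=17.0680, hold=19.7013 ⇒ V=19.7013 continue | (k=3,j=2): S=150.0084, (K−S)⁺=0.0000, hold=4.7979 ⇒ V=4.7979 continue | (k=3,j=3): S=190.5991, (K−S)⁺=0.0000, hold=0.2583 ⇒ V=0.2583 continue  boundary S*=92.9191
step 2: (k=2,j=0): S=104.7388, (K−S)⁺=30.3912, hold=30.8670 ⇒ V=30.8670 continue | (k=2,j=1): S=133.0800, (K−S)⁺=2.0500, hold=12.2408 ⇒ V=12.2408 continue | (k=2,j=2): S=169.0901, (K−S)⁺=0.0000, hold=2.5327 ⇒ V=2.5327 continue  boundary S*=-
step 1: (k=1,j=0): S=118.0620, (K−S)⁺=17.0680, hold=21.5049 ⇒ V=21.5049 continue | (k=1,j=1): S=150.0084, (K−S)⁺=0.0000, hold=7.3846 ⇒ V=7.3846 continue  boundary S*=-
step 0: (k=0,j=0): S=133.0800, (K−S)⁺=2.0500, hold=14.4191 ⇒ V=14.4191 continue  boundary S*=-

price = 14.4191
boundary = - - - 92.9191 104.7388 118.0620
tree:
14.4191
21.5049 7.3846
30.8670 12.2408 2.5327
42.2109 19.7013 4.7979 0.2583
52.6968 30.3912 9.0635 0.5153 0.0000
61.9993 42.2109 17.0680 1.0278 0.0000 0.0000
70.2521 52.6968 30.3912 2.0500 0.0000 0.0000 0.0000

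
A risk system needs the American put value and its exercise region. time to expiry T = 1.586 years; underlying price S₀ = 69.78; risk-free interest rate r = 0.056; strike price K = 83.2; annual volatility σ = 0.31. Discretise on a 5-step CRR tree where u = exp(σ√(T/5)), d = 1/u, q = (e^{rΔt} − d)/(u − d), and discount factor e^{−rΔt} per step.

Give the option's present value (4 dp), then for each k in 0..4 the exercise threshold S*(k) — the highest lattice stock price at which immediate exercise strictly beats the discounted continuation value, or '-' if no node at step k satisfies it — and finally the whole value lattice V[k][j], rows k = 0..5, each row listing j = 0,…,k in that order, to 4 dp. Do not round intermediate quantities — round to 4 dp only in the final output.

price = 16.3429
boundary = - 58.6011 49.2131 58.6011 69.7800
tree:
16.3429
24.5989 8.9090
33.9869 15.1512 3.1665
41.8709 24.5989 6.5188 0.0254
48.4919 33.9869 13.4200 0.0525 0.0000
54.0522 41.8709 24.5989 0.1086 0.0000 0.0000

params: Δt=0.31720 u=1.19076 d=0.83980 q=0.50753 e^(-rΔt)=0.98239
t_5 payoffs: 54.0522 41.8709 24.5989 0.1086 0.0000 0.0000
t_4: node(4,0) S=34.7081 payoff=48.4919 vs cont=47.0271 → 48.4919 [stop]  node(4,1) S=49.2131 payoff=33.9869 vs cont=32.5220 → 33.9869 [stop]  node(4,2) S=69.7800 payoff=13.4200 vs cont=11.9552 → 13.4200 [stop]  node(4,3) S=98.9421 payoff=0.0000 vs cont=0.0525 → 0.0525 [wait]  node(4,4) S=140.2914 payoff=0.0000 vs cont=0.0000 → 0.0000 [wait]  ⇒ S*(4)=69.7800
t_3: node(3,0) S=41.3291 payoff=41.8709 vs cont=40.4061 → 41.8709 [stop]  node(3,1) S=58.6011 payoff=24.5989 vs cont=23.1340 → 24.5989 [stop]  node(3,2) S=83.0914 payoff=0.1086 vs cont=6.5188 → 6.5188 [wait]  node(3,3) S=117.8165 payoff=0.0000 vs cont=0.0254 → 0.0254 [wait]  ⇒ S*(3)=58.6011
t_2: node(2,0) S=49.2131 payoff=33.9869 vs cont=32.5220 → 33.9869 [stop]  node(2,1) S=69.7800 payoff=13.4200 vs cont=15.1512 → 15.1512 [wait]  node(2,2) S=98.9421 payoff=0.0000 vs cont=3.1665 → 3.1665 [wait]  ⇒ S*(2)=49.2131
t_1: node(1,0) S=58.6011 payoff=24.5989 vs cont=23.9972 → 24.5989 [stop]  node(1,1) S=83.0914 payoff=0.1086 vs cont=8.9090 → 8.9090 [wait]  ⇒ S*(1)=58.6011
t_0: node(0,0) S=69.7800 payoff=13.4200 vs cont=16.3429 → 16.3429 [wait]  ⇒ S*(0)=-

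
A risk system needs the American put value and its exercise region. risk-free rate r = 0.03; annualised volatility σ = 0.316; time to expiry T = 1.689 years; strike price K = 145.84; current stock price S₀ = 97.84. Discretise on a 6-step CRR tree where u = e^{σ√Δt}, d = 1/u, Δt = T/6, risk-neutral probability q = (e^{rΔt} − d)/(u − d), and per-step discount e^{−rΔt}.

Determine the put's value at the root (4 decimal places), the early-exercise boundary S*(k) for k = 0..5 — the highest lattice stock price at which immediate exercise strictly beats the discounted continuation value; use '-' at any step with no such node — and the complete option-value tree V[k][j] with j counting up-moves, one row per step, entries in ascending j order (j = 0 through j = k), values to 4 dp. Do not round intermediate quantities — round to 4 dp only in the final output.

price = 49.1655
boundary = - 82.7376 69.9665 82.7376 97.8400 115.6990
tree:
49.1655
63.1024 35.1315
75.8735 48.1692 21.8123
86.6734 63.1024 33.0529 10.1803
95.8062 75.8735 48.0000 17.6565 2.3678
103.5293 86.6734 63.1024 30.1410 4.6220 0.0000
110.0603 95.8062 75.8735 48.0000 9.0221 0.0000 0.0000

Δt=0.28150, u=1.18253, d=0.84564, q=0.48336, disc=e^(-rΔt)=0.99159
k=6 terminal: V=max(K-S,0) → 110.0603 95.8062 75.8735 48.0000 9.0221 0.0000 0.0000
k=5: j=0 S=42.3107 intr=103.5293 cont=102.3029 V=103.5293[EX]; j=1 S=59.1666 intr=86.6734 cont=85.4470 V=86.6734[EX]; j=2 S=82.7376 intr=63.1024 cont=61.8759 V=63.1024[EX]; j=3 S=115.6990 intr=30.1410 cont=28.9145 V=30.1410[EX]; j=4 S=161.7917 intr=0.0000 cont=4.6220 V=4.6220[hold]; j=5 S=226.2470 intr=0.0000 cont=0.0000 V=0.0000[hold]  S*(5)=115.6990
k=4: j=0 S=50.0338 intr=95.8062 cont=94.5798 V=95.8062[EX]; j=1 S=69.9665 intr=75.8735 cont=74.6471 V=75.8735[EX]; j=2 S=97.8400 intr=48.0000 cont=46.7736 V=48.0000[EX]; j=3 S=136.8179 intr=9.0221 cont=17.6565 V=17.6565[hold]; j=4 S=191.3240 intr=0.0000 cont=2.3678 V=2.3678[hold]  S*(4)=97.8400
k=3: j=0 S=59.1666 intr=86.6734 cont=85.4470 V=86.6734[EX]; j=1 S=82.7376 intr=63.1024 cont=61.8759 V=63.1024[EX]; j=2 S=115.6990 intr=30.1410 cont=33.0529 V=33.0529[hold]; j=3 S=161.7917 intr=0.0000 cont=10.1803 V=10.1803[hold]  S*(3)=82.7376
k=2: j=0 S=69.9665 intr=75.8735 cont=74.6471 V=75.8735[EX]; j=1 S=97.8400 intr=48.0000 cont=48.1692 V=48.1692[hold]; j=2 S=136.8179 intr=9.0221 cont=21.8123 V=21.8123[hold]  S*(2)=69.9665
k=1: j=0 S=82.7376 intr=63.1024 cont=61.9570 V=63.1024[EX]; j=1 S=115.6990 intr=30.1410 cont=35.1315 V=35.1315[hold]  S*(1)=82.7376
k=0: j=0 S=97.8400 intr=48.0000 cont=49.1655 V=49.1655[hold]  S*(0)=-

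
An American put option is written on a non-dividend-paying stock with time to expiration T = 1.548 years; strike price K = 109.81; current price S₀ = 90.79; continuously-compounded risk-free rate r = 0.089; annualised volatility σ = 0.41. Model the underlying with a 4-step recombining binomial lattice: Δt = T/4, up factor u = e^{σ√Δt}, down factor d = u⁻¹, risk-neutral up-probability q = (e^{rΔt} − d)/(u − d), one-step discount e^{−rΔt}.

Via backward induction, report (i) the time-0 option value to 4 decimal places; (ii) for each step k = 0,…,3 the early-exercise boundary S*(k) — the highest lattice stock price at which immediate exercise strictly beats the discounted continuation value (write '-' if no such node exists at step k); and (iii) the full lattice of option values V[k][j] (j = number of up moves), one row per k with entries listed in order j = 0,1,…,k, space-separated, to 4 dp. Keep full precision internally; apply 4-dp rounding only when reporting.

price = 25.3675
boundary = - 70.3506 54.5126 70.3506
tree:
25.3675
39.4594 13.2908
55.2974 23.3269 4.3583
67.5697 39.4594 9.1047 0.0000
77.0792 55.2974 19.0200 0.0000 0.0000

params: Δt=0.38700 u=1.29054 d=0.77487 q=0.50454 e^(-rΔt)=0.96614
t_4 payoffs: 77.0792 55.2974 19.0200 0.0000 0.0000
t_3: node(3,0) S=42.2403 payoff=67.5697 vs cont=63.8519 → 67.5697 [stop]  node(3,1) S=70.3506 payoff=39.4594 vs cont=35.7416 → 39.4594 [stop]  node(3,2) S=117.1678 payoff=0.0000 vs cont=9.1047 → 9.1047 [wait]  node(3,3) S=195.1413 payoff=0.0000 vs cont=0.0000 → 0.0000 [wait]  ⇒ S*(3)=70.3506
t_2: node(2,0) S=54.5126 payoff=55.2974 vs cont=51.5796 → 55.2974 [stop]  node(2,1) S=90.7900 payoff=19.0200 vs cont=23.3269 → 23.3269 [wait]  node(2,2) S=151.2094 payoff=0.0000 vs cont=4.3583 → 4.3583 [wait]  ⇒ S*(2)=54.5126
t_1: node(1,0) S=70.3506 payoff=39.4594 vs cont=37.8411 → 39.4594 [stop]  node(1,1) S=117.1678 payoff=0.0000 vs cont=13.2908 → 13.2908 [wait]  ⇒ S*(1)=70.3506
t_0: node(0,0) S=90.7900 payoff=19.0200 vs cont=25.3675 → 25.3675 [wait]  ⇒ S*(0)=-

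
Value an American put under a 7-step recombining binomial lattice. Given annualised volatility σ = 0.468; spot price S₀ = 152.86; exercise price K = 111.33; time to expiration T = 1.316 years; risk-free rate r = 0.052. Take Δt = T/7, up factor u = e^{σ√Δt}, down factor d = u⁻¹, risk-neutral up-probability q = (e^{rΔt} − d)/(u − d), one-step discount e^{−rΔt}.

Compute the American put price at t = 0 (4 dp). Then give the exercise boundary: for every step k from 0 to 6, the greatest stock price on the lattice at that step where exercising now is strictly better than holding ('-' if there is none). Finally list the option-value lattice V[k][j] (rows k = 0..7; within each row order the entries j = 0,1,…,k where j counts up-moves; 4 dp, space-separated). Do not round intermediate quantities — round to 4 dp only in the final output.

params: Δt=0.18800 u=1.22497 d=0.81634 q=0.47348 e^(-rΔt)=0.99027
t_7 payoffs: 74.3978 55.9110 28.1703 0.0000 0.0000 0.0000 0.0000 0.0000
t_6: node(6,0) S=45.2410 payoff=66.0890 vs cont=65.0060 → 66.0890 [stop]  node(6,1) S=67.8869 payoff=43.4431 vs cont=42.3601 → 43.4431 [stop]  node(6,2) S=101.8685 payoff=9.4615 vs cont=14.6878 → 14.6878 [wait]  node(6,3) S=152.8600 payoff=0.0000 vs cont=0.0000 → 0.0000 [wait]  node(6,4) S=229.3760 payoff=0.0000 vs cont=0.0000 → 0.0000 [wait]  node(6,5) S=344.1929 payoff=0.0000 vs cont=0.0000 → 0.0000 [wait]  node(6,6) S=516.4829 payoff=0.0000 vs cont=0.0000 → 0.0000 [wait]  ⇒ S*(6)=67.8869
t_5: node(5,0) S=55.4190 payoff=55.9110 vs cont=54.8279 → 55.9110 [stop]  node(5,1) S=83.1597 payoff=28.1703 vs cont=29.5378 → 29.5378 [wait]  node(5,2) S=124.7863 payoff=0.0000 vs cont=7.6581 → 7.6581 [wait]  node(5,3) S=187.2496 payoff=0.0000 vs cont=0.0000 → 0.0000 [wait]  node(5,4) S=280.9797 payoff=0.0000 vs cont=0.0000 → 0.0000 [wait]  node(5,5) S=421.6275 payoff=0.0000 vs cont=0.0000 → 0.0000 [wait]  ⇒ S*(5)=55.4190
t_4: node(4,0) S=67.8869 payoff=43.4431 vs cont=43.0012 → 43.4431 [stop]  node(4,1) S=101.8685 payoff=9.4615 vs cont=18.9915 → 18.9915 [wait]  node(4,2) S=152.8600 payoff=0.0000 vs cont=3.9929 → 3.9929 [wait]  node(4,3) S=229.3760 payoff=0.0000 vs cont=0.0000 → 0.0000 [wait]  node(4,4) S=344.1929 payoff=0.0000 vs cont=0.0000 → 0.0000 [wait]  ⇒ S*(4)=67.8869
t_3: node(3,0) S=83.1597 payoff=28.1703 vs cont=31.5557 → 31.5557 [wait]  node(3,1) S=124.7863 payoff=0.0000 vs cont=11.7742 → 11.7742 [wait]  node(3,2) S=187.2496 payoff=0.0000 vs cont=2.0819 → 2.0819 [wait]  node(3,3) S=280.9797 payoff=0.0000 vs cont=0.0000 → 0.0000 [wait]  ⇒ S*(3)=-
t_2: node(2,0) S=101.8685 payoff=9.4615 vs cont=21.9736 → 21.9736 [wait]  node(2,1) S=152.8600 payoff=0.0000 vs cont=7.1152 → 7.1152 [wait]  node(2,2) S=229.3760 payoff=0.0000 vs cont=1.0855 → 1.0855 [wait]  ⇒ S*(2)=-
t_1: node(1,0) S=124.7863 payoff=0.0000 vs cont=14.7930 → 14.7930 [wait]  node(1,1) S=187.2496 payoff=0.0000 vs cont=4.2187 → 4.2187 [wait]  ⇒ S*(1)=-
t_0: node(0,0) S=152.8600 payoff=0.0000 vs cont=9.6911 → 9.6911 [wait]  ⇒ S*(0)=-

price = 9.6911
boundary = - - - - 67.8869 55.4190 67.8869
tree:
9.6911
14.7930 4.2187
21.9736 7.1152 1.0855
31.5557 11.7742 2.0819 0.0000
43.4431 18.9915 3.9929 0.0000 0.0000
55.9110 29.5378 7.6581 0.0000 0.0000 0.0000
66.0890 43.4431 14.6878 0.0000 0.0000 0.0000 0.0000
74.3978 55.9110 28.1703 0.0000 0.0000 0.0000 0.0000 0.0000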